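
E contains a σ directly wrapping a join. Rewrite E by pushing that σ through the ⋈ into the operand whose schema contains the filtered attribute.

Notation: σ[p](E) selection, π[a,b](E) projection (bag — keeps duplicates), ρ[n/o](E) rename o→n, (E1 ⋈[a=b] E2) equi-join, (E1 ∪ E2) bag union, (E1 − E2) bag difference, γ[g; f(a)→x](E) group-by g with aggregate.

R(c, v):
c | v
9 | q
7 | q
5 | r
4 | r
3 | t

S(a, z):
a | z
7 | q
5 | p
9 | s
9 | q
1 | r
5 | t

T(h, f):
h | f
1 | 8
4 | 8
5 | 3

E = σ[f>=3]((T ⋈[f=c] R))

σ filters on f, owned by the left side.
E' = (σ[f>=3](T) ⋈[f=c] R)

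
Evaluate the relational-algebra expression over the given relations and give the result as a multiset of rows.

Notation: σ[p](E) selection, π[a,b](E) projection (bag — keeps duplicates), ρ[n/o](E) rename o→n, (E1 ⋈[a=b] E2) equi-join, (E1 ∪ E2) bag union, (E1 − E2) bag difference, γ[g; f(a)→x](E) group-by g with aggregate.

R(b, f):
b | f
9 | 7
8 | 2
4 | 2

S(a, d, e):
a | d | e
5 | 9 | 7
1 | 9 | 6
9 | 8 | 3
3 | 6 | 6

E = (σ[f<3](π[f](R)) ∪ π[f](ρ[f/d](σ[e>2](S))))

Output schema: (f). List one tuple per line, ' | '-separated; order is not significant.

Per-node cardinality:
  R → 3
  π[f](R) → 3
  σ[f<3](π[f](R)) → 2
  S → 4
  σ[e>2](S) → 4
  ρ[f/d](σ[e>2](S)) → 4
  π[f](ρ[f/d](σ[e>2](S))) → 4
  (σ[f<3](π[f](R)) ∪ π[f](ρ[f/d](σ[e>2](S)))) → 6

== RESULT ==
f
2
2
6
8
9
9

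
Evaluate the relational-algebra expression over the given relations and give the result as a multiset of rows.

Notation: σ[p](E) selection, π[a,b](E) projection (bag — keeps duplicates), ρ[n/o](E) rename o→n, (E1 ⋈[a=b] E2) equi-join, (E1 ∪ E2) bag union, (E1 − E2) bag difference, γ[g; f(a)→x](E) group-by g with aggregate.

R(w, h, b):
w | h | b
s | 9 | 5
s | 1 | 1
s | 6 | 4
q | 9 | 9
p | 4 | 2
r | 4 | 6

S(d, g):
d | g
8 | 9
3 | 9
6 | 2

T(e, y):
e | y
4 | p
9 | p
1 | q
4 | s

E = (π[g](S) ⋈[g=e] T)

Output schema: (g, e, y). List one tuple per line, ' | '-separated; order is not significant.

Stepwise |·|:
  S → 3
  π[g](S) → 3
  T → 4
  (π[g](S) ⋈[g=e] T) → 2

== RESULT ==
g | e | y
9 | 9 | p
9 | 9 | p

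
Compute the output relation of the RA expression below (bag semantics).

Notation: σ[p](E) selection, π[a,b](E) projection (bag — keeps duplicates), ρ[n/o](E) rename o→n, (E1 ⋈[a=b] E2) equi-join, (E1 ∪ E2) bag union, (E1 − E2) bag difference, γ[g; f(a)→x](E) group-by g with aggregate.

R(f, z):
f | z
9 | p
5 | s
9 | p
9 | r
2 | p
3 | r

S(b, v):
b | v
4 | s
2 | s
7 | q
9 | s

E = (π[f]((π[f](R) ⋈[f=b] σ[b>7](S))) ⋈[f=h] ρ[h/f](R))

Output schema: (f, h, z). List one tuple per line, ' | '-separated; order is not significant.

Per-node cardinality:
  R → 6
  π[f](R) → 6
  S → 4
  σ[b>7](S) → 1
  (π[f](R) ⋈[f=b] σ[b>7](S)) → 3
  π[f]((π[f](R) ⋈[f=b] σ[b>7](S))) → 3
  R → 6
  ρ[h/f](R) → 6
  (π[f]((π[f](R) ⋈[f=b] σ[b>7](S))) ⋈[f=h] ρ[h/f](R)) → 9

== RESULT ==
f | h | z
9 | 9 | p
9 | 9 | p
9 | 9 | p
9 | 9 | p
9 | 9 | p
9 | 9 | p
9 | 9 | r
9 | 9 | r
9 | 9 | r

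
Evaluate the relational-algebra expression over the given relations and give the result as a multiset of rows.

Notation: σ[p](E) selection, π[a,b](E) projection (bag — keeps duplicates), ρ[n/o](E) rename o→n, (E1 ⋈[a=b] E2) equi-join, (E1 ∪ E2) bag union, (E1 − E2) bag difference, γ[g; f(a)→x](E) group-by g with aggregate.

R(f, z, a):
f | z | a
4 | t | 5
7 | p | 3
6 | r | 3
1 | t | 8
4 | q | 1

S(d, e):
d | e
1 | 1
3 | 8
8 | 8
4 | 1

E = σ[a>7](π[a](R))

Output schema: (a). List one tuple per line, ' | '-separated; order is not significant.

Subexpression sizes:
  R → 5
  π[a](R) → 5
  σ[a>7](π[a](R)) → 1

== RESULT ==
a
8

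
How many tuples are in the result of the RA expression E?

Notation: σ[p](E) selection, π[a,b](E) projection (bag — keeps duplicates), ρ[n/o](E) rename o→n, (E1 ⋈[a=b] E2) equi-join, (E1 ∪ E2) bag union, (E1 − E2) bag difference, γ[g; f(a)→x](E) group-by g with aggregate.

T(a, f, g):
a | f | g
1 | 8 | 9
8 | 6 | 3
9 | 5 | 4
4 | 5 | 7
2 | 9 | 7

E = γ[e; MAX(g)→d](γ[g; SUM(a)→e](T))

Subexpression sizes:
  T → 5
  γ[g; SUM(a)→e](T) → 4
  γ[e; MAX(g)→d](γ[g; SUM(a)→e](T)) → 4

|E| = 4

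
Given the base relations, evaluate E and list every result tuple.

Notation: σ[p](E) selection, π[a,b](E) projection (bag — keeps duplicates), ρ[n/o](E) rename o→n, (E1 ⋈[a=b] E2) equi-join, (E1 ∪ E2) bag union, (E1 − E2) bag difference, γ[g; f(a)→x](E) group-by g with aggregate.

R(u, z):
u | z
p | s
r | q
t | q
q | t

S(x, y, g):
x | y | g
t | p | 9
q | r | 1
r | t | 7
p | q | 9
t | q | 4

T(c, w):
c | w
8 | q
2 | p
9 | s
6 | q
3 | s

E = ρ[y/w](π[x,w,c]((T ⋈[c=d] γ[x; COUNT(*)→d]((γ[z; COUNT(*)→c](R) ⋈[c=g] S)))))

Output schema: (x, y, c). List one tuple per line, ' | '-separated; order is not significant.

Row counts bottom-up:
  T → 5
  R → 4
  γ[z; COUNT(*)→c](R) → 3
  S → 5
  (γ[z; COUNT(*)→c](R) ⋈[c=g] S) → 2
  γ[x; COUNT(*)→d]((γ[z; COUNT(*)→c](R) ⋈[c=g] S)) → 1
  (T ⋈[c=d] γ[x; COUNT(*)→d]((γ[z; COUNT(*)→c](R) ⋈[c=g] S))) → 1
  π[x,w,c]((T ⋈[c=d] γ[x; COUNT(*)→d]((γ[z; COUNT(*)→c](R) ⋈[c=g] S)))) → 1
  ρ[y/w](π[x,w,c]((T ⋈[c=d] γ[x; COUNT(*)→d]((γ[z; COUNT(*)→c](R) ⋈[c=g] S))))) → 1

== RESULT ==
x | y | c
q | p | 2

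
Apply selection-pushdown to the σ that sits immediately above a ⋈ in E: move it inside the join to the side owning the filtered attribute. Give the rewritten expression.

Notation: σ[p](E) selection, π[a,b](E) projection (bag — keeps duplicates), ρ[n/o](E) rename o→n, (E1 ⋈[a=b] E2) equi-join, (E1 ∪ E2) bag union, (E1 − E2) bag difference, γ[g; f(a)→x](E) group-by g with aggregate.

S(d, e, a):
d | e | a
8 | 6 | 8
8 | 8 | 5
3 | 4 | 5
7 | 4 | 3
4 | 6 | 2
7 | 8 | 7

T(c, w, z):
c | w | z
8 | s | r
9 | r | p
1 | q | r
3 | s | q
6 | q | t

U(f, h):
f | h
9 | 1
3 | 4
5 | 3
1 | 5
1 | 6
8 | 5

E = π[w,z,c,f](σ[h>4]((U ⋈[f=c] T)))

σ filters on h, owned by the left side.
E' = π[w,z,c,f]((σ[h>4](U) ⋈[f=c] T))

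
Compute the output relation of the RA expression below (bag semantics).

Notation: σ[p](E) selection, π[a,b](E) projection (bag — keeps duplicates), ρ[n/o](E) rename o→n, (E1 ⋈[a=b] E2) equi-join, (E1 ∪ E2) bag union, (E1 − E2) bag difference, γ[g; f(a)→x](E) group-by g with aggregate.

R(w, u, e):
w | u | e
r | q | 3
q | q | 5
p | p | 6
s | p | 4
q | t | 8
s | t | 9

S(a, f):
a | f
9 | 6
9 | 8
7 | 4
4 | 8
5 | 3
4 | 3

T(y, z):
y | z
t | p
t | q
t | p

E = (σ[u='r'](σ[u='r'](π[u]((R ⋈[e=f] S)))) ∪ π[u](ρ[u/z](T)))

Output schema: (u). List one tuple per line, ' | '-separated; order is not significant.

Subexpression sizes:
  R → 6
  S → 6
  (R ⋈[e=f] S) → 6
  π[u]((R ⋈[e=f] S)) → 6
  σ[u='r'](π[u]((R ⋈[e=f] S))) → 0
  σ[u='r'](σ[u='r'](π[u]((R ⋈[e=f] S)))) → 0
  T → 3
  ρ[u/z](T) → 3
  π[u](ρ[u/z](T)) → 3
  (σ[u='r'](σ[u='r'](π[u]((R ⋈[e=f] S)))) ∪ π[u](ρ[u/z](T))) → 3

== RESULT ==
u
p
p
q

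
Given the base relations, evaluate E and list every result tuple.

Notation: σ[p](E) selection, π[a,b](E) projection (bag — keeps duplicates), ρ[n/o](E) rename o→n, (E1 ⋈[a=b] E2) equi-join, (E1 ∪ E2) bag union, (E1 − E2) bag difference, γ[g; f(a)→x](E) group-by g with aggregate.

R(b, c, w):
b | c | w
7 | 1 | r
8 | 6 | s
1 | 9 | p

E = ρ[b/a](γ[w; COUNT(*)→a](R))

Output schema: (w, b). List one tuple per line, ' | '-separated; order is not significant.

Stepwise |·|:
  R → 3
  γ[w; COUNT(*)→a](R) → 3
  ρ[b/a](γ[w; COUNT(*)→a](R)) → 3

== RESULT ==
w | b
p | 1
r | 1
s | 1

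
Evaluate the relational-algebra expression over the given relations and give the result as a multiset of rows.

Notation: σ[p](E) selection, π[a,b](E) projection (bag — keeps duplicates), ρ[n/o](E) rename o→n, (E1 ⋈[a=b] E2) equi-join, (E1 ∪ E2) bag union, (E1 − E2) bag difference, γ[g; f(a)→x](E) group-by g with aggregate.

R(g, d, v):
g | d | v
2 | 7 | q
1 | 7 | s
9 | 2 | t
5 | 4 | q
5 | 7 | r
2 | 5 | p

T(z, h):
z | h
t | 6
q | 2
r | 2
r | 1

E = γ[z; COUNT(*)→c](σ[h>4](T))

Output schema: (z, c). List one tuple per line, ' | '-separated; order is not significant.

Per-node cardinality:
  T → 4
  σ[h>4](T) → 1
  γ[z; COUNT(*)→c](σ[h>4](T)) → 1

== RESULT ==
z | c
t | 1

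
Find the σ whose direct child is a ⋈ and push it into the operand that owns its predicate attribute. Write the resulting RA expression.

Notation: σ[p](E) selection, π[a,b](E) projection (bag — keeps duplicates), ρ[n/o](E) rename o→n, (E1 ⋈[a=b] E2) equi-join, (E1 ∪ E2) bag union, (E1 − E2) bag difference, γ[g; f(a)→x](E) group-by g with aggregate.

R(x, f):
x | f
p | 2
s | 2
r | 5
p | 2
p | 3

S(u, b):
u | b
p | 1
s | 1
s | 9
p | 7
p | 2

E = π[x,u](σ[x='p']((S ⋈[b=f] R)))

σ filters on x, owned by the right side.
E' = π[x,u]((S ⋈[b=f] σ[x='p'](R)))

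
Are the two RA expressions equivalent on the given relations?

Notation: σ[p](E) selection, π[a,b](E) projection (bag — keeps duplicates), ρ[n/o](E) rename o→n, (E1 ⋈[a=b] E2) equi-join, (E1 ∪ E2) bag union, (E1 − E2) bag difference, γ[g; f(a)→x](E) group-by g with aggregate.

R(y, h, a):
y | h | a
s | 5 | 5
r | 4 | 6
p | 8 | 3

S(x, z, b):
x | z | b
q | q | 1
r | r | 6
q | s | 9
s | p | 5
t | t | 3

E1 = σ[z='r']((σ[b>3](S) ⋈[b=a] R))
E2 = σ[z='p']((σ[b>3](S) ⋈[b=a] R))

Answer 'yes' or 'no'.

E1 stepwise |·|:
  S → 5
  σ[b>3](S) → 3
  R → 3
  (σ[b>3](S) ⋈[b=a] R) → 2
  σ[z='r']((σ[b>3](S) ⋈[b=a] R)) → 1
E2 stepwise |·|:
  S → 5
  σ[b>3](S) → 3
  R → 3
  (σ[b>3](S) ⋈[b=a] R) → 2
  σ[z='p']((σ[b>3](S) ⋈[b=a] R)) → 1

E1 result:
x | z | b | y | h | a
r | r | 6 | r | 4 | 6
E2 result:
x | z | b | y | h | a
s | p | 5 | s | 5 | 5
Witness: ('s', 'p', 5, 's', 5, 5) appears 0× in E1 but 1× in E2.

no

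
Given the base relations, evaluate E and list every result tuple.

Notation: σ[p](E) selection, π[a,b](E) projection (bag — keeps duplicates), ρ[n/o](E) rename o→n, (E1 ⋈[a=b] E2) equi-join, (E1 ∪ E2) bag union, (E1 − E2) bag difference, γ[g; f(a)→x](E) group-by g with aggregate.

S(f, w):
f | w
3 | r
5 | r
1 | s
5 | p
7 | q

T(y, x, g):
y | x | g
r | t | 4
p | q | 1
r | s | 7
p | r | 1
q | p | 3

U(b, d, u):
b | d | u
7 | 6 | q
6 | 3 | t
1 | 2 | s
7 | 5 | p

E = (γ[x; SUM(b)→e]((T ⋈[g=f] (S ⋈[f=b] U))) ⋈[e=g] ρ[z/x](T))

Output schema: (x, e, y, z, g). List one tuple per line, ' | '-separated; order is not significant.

Subexpression sizes:
  T → 5
  S → 5
  U → 4
  (S ⋈[f=b] U) → 3
  (T ⋈[g=f] (S ⋈[f=b] U)) → 4
  γ[x; SUM(b)→e]((T ⋈[g=f] (S ⋈[f=b] U))) → 3
  T → 5
  ρ[z/x](T) → 5
  (γ[x; SUM(b)→e]((T ⋈[g=f] (S ⋈[f=b] U))) ⋈[e=g] ρ[z/x](T)) → 4

== RESULT ==
x | e | y | z | g
q | 1 | p | q | 1
q | 1 | p | r | 1
r | 1 | p | q | 1
r | 1 | p | r | 1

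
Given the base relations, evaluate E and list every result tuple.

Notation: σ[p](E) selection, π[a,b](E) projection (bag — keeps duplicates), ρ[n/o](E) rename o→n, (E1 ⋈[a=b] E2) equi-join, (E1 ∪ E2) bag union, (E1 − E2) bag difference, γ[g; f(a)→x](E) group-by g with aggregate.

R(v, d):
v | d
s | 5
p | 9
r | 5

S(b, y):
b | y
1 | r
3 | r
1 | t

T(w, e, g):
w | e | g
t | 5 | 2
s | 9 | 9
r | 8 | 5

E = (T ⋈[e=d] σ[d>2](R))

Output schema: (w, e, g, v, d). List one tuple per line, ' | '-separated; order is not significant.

Per-node cardinality:
  T → 3
  R → 3
  σ[d>2](R) → 3
  (T ⋈[e=d] σ[d>2](R)) → 3

== RESULT ==
w | e | g | v | d
s | 9 | 9 | p | 9
t | 5 | 2 | r | 5
t | 5 | 2 | s | 5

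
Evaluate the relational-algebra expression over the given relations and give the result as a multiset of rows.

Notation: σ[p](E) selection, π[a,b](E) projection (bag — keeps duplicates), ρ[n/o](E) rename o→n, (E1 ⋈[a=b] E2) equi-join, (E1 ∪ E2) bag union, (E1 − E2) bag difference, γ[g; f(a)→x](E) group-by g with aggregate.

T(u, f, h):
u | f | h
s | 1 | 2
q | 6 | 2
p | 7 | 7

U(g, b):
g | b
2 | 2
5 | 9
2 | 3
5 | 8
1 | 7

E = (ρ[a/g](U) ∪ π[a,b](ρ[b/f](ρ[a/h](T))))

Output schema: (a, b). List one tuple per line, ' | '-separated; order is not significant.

Stepwise |·|:
  U → 5
  ρ[a/g](U) → 5
  T → 3
  ρ[a/h](T) → 3
  ρ[b/f](ρ[a/h](T)) → 3
  π[a,b](ρ[b/f](ρ[a/h](T))) → 3
  (ρ[a/g](U) ∪ π[a,b](ρ[b/f](ρ[a/h](T)))) → 8

== RESULT ==
a | b
1 | 7
2 | 1
2 | 2
2 | 3
2 | 6
5 | 8
5 | 9
7 | 7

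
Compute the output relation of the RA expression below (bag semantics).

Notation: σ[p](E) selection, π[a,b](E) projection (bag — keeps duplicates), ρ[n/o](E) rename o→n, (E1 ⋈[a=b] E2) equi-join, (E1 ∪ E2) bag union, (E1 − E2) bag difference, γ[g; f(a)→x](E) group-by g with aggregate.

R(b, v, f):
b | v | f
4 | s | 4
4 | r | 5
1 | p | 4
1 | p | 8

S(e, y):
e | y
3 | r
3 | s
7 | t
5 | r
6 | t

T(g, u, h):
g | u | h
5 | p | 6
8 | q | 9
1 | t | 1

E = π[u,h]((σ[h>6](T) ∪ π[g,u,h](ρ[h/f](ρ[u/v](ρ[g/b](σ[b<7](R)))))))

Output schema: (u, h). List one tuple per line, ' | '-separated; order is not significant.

Subexpression sizes:
  T → 3
  σ[h>6](T) → 1
  R → 4
  σ[b<7](R) → 4
  ρ[g/b](σ[b<7](R)) → 4
  ρ[u/v](ρ[g/b](σ[b<7](R))) → 4
  ρ[h/f](ρ[u/v](ρ[g/b](σ[b<7](R)))) → 4
  π[g,u,h](ρ[h/f](ρ[u/v](ρ[g/b](σ[b<7](R))))) → 4
  (σ[h>6](T) ∪ π[g,u,h](ρ[h/f](ρ[u/v](ρ[g/b](σ[b<7](R)))))) → 5
  π[u,h]((σ[h>6](T) ∪ π[g,u,h](ρ[h/f](ρ[u/v](ρ[g/b](σ[b<7](R))))))) → 5

== RESULT ==
u | h
p | 4
p | 8
q | 9
r | 5
s | 4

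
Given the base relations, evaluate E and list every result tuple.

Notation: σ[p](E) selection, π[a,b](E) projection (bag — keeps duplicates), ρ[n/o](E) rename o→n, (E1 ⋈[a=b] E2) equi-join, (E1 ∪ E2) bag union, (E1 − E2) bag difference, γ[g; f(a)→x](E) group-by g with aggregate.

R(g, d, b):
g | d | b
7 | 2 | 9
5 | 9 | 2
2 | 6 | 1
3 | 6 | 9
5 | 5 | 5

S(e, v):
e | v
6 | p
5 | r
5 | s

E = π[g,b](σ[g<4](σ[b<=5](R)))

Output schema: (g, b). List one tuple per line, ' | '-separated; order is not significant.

Subexpression sizes:
  R → 5
  σ[b<=5](R) → 3
  σ[g<4](σ[b<=5](R)) → 1
  π[g,b](σ[g<4](σ[b<=5](R))) → 1

== RESULT ==
g | b
2 | 1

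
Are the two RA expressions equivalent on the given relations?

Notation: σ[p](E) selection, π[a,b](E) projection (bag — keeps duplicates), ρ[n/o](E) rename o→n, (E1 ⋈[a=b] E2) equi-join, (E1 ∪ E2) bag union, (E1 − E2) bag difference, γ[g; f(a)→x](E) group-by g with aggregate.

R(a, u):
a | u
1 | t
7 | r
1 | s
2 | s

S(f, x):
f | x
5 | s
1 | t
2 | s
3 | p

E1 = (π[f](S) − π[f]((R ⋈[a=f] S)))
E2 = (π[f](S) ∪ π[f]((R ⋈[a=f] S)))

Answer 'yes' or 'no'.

E1 per-node cardinality:
  S → 4
  π[f](S) → 4
  R → 4
  S → 4
  (R ⋈[a=f] S) → 3
  π[f]((R ⋈[a=f] S)) → 3
  (π[f](S) − π[f]((R ⋈[a=f] S))) → 2
E2 per-node cardinality:
  S → 4
  π[f](S) → 4
  R → 4
  S → 4
  (R ⋈[a=f] S) → 3
  π[f]((R ⋈[a=f] S)) → 3
  (π[f](S) ∪ π[f]((R ⋈[a=f] S))) → 7

E1 result:
f
3
5
E2 result:
f
1
1
1
2
2
3
5
Witness: (1,) appears 0× in E1 but 3× in E2.

no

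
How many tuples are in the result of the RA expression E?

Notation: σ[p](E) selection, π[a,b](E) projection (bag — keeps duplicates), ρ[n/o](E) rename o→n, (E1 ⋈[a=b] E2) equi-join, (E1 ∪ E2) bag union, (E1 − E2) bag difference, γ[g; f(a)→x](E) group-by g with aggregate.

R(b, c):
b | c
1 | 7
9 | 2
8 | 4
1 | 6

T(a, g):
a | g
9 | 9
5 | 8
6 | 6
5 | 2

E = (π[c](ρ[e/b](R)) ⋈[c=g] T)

Stepwise |·|:
  R → 4
  ρ[e/b](R) → 4
  π[c](ρ[e/b](R)) → 4
  T → 4
  (π[c](ρ[e/b](R)) ⋈[c=g] T) → 2

|E| = 2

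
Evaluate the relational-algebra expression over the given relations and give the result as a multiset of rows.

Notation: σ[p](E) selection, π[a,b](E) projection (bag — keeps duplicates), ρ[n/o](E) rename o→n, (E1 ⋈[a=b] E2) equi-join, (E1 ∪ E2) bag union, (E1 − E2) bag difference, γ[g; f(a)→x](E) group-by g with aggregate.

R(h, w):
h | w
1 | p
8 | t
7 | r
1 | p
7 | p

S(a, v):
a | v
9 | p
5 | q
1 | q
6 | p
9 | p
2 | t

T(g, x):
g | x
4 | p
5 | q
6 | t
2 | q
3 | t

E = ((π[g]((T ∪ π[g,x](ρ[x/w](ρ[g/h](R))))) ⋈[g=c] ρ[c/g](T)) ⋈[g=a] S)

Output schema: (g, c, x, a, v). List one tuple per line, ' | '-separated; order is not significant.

Stepwise |·|:
  T → 5
  R → 5
  ρ[g/h](R) → 5
  ρ[x/w](ρ[g/h](R)) → 5
  π[g,x](ρ[x/w](ρ[g/h](R))) → 5
  (T ∪ π[g,x](ρ[x/w](ρ[g/h](R)))) → 10
  π[g]((T ∪ π[g,x](ρ[x/w](ρ[g/h](R))))) → 10
  T → 5
  ρ[c/g](T) → 5
  (π[g]((T ∪ π[g,x](ρ[x/w](ρ[g/h](R))))) ⋈[g=c] ρ[c/g](T)) → 5
  S → 6
  ((π[g]((T ∪ π[g,x](ρ[x/w](ρ[g/h](R))))) ⋈[g=c] ρ[c/g](T)) ⋈[g=a] S) → 3

== RESULT ==
g | c | x | a | v
2 | 2 | q | 2 | t
5 | 5 | q | 5 | q
6 | 6 | t | 6 | p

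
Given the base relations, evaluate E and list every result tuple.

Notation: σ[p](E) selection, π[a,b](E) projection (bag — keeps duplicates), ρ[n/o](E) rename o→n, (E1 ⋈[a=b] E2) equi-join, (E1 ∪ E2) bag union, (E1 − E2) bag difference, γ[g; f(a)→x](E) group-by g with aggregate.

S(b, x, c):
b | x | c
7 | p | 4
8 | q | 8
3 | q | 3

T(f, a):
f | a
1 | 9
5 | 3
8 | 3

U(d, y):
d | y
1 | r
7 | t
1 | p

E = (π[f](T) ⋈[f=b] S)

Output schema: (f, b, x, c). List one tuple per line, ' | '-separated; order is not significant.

Stepwise |·|:
  T → 3
  π[f](T) → 3
  S → 3
  (π[f](T) ⋈[f=b] S) → 1

== RESULT ==
f | b | x | c
8 | 8 | q | 8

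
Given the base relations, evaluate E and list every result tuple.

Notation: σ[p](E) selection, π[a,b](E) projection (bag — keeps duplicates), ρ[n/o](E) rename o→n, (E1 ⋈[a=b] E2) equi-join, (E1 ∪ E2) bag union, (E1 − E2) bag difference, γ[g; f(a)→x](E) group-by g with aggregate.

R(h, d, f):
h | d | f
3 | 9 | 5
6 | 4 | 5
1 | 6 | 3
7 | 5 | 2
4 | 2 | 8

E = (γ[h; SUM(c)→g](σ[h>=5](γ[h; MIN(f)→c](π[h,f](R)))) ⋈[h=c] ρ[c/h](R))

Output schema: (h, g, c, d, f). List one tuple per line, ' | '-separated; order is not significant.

Per-node cardinality:
  R → 5
  π[h,f](R) → 5
  γ[h; MIN(f)→c](π[h,f](R)) → 5
  σ[h>=5](γ[h; MIN(f)→c](π[h,f](R))) → 2
  γ[h; SUM(c)→g](σ[h>=5](γ[h; MIN(f)→c](π[h,f](R)))) → 2
  R → 5
  ρ[c/h](R) → 5
  (γ[h; SUM(c)→g](σ[h>=5](γ[h; MIN(f)→c](π[h,f](R)))) ⋈[h=c] ρ[c/h](R)) → 2

== RESULT ==
h | g | c | d | f
6 | 5 | 6 | 4 | 5
7 | 2 | 7 | 5 | 2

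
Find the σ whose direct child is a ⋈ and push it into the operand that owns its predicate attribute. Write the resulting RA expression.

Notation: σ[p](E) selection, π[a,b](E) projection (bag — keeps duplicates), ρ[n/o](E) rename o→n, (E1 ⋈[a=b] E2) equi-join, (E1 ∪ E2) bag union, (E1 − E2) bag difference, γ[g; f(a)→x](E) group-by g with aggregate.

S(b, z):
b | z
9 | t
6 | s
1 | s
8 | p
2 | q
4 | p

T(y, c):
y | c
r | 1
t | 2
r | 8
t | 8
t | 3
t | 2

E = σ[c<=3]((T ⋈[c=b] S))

σ filters on c, owned by the left side.
E' = (σ[c<=3](T) ⋈[c=b] S)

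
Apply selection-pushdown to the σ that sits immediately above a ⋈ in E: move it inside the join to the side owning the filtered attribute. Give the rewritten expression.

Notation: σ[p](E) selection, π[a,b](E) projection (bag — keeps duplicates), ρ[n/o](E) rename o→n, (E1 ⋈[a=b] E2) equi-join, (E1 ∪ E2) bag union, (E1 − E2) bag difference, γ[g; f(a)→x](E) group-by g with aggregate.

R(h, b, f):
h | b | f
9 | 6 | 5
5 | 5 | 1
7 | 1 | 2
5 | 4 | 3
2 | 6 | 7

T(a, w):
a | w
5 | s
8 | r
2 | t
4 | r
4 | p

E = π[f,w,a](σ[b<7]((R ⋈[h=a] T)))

σ filters on b, owned by the left side.
E' = π[f,w,a]((σ[b<7](R) ⋈[h=a] T))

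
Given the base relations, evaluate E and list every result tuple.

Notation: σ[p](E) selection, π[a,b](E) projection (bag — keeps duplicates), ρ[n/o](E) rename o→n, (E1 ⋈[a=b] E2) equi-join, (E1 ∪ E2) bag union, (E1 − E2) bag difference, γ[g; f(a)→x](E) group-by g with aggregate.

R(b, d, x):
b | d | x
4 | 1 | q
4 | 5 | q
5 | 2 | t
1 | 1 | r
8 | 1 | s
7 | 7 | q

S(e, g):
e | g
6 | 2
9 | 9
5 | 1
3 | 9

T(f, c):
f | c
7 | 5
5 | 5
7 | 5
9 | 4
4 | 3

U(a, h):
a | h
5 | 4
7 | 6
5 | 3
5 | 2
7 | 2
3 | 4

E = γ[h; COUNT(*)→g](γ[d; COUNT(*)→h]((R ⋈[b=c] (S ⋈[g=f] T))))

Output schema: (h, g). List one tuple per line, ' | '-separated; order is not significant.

Subexpression sizes:
  R → 6
  S → 4
  T → 5
  (S ⋈[g=f] T) → 2
  (R ⋈[b=c] (S ⋈[g=f] T)) → 4
  γ[d; COUNT(*)→h]((R ⋈[b=c] (S ⋈[g=f] T))) → 2
  γ[h; COUNT(*)→g](γ[d; COUNT(*)→h]((R ⋈[b=c] (S ⋈[g=f] T)))) → 1

== RESULT ==
h | g
2 | 2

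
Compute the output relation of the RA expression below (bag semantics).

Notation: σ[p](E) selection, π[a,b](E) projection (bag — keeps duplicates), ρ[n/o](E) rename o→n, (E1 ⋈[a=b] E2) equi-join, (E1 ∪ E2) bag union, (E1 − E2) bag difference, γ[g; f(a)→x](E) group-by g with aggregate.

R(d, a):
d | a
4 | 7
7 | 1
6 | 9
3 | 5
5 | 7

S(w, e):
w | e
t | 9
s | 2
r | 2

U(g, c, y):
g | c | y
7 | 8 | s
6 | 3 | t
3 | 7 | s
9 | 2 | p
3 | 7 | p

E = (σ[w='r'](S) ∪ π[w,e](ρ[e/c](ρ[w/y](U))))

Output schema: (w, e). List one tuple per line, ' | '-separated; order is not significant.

Row counts bottom-up:
  S → 3
  σ[w='r'](S) → 1
  U → 5
  ρ[w/y](U) → 5
  ρ[e/c](ρ[w/y](U)) → 5
  π[w,e](ρ[e/c](ρ[w/y](U))) → 5
  (σ[w='r'](S) ∪ π[w,e](ρ[e/c](ρ[w/y](U)))) → 6

== RESULT ==
w | e
p | 2
p | 7
r | 2
s | 7
s | 8
t | 3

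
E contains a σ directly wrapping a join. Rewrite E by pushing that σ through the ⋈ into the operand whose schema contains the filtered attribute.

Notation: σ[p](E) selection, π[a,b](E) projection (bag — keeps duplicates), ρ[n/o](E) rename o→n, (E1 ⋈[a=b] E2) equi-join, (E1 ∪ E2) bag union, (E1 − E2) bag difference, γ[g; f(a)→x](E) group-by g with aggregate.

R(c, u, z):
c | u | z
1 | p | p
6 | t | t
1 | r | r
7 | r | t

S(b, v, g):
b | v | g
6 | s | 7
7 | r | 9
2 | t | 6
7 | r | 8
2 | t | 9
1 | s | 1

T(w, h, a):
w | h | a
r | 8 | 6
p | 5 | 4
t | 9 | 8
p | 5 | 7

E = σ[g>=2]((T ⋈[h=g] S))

σ filters on g, owned by the right side.
E' = (T ⋈[h=g] σ[g>=2](S))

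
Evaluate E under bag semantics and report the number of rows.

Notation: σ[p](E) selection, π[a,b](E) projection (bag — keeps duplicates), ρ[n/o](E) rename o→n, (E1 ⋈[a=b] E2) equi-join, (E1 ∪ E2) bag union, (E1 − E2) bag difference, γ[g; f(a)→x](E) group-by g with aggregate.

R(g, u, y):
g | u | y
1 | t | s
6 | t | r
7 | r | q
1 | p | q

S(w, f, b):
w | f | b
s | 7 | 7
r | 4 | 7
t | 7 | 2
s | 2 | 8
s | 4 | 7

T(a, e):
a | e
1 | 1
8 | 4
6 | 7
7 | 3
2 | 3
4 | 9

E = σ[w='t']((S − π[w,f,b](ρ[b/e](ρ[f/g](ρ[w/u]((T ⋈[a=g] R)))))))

Subexpression sizes:
  S → 5
  T → 6
  R → 4
  (T ⋈[a=g] R) → 4
  ρ[w/u]((T ⋈[a=g] R)) → 4
  ρ[f/g](ρ[w/u]((T ⋈[a=g] R))) → 4
  ρ[b/e](ρ[f/g](ρ[w/u]((T ⋈[a=g] R)))) → 4
  π[w,f,b](ρ[b/e](ρ[f/g](ρ[w/u]((T ⋈[a=g] R))))) → 4
  (S − π[w,f,b](ρ[b/e](ρ[f/g](ρ[w/u]((T ⋈[a=g] R)))))) → 5
  σ[w='t']((S − π[w,f,b](ρ[b/e](ρ[f/g](ρ[w/u]((T ⋈[a=g] R))))))) → 1

|E| = 1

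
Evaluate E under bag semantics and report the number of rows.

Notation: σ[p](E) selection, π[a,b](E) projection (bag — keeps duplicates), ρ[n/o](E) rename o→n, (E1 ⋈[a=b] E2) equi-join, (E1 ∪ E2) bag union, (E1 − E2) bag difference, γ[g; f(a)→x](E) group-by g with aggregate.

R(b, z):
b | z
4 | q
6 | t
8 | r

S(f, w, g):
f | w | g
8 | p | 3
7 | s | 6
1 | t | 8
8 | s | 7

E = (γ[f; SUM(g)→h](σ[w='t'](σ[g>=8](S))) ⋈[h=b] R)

Subexpression sizes:
  S → 4
  σ[g>=8](S) → 1
  σ[w='t'](σ[g>=8](S)) → 1
  γ[f; SUM(g)→h](σ[w='t'](σ[g>=8](S))) → 1
  R → 3
  (γ[f; SUM(g)→h](σ[w='t'](σ[g>=8](S))) ⋈[h=b] R) → 1

|E| = 1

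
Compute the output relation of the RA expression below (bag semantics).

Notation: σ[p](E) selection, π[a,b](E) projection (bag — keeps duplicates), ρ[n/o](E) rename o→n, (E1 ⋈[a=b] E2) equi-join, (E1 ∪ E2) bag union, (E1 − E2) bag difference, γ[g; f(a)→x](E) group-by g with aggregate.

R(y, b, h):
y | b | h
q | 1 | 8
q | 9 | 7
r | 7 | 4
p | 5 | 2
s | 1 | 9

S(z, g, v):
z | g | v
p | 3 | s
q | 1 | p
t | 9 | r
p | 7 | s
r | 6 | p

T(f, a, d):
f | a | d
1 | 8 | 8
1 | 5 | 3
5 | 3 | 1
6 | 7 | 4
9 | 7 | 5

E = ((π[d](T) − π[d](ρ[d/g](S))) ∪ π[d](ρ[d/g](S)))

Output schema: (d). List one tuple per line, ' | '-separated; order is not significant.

Per-node cardinality:
  T → 5
  π[d](T) → 5
  S → 5
  ρ[d/g](S) → 5
  π[d](ρ[d/g](S)) → 5
  (π[d](T) − π[d](ρ[d/g](S))) → 3
  S → 5
  ρ[d/g](S) → 5
  π[d](ρ[d/g](S)) → 5
  ((π[d](T) − π[d](ρ[d/g](S))) ∪ π[d](ρ[d/g](S))) → 8

== RESULT ==
d
1
3
4
5
6
7
8
9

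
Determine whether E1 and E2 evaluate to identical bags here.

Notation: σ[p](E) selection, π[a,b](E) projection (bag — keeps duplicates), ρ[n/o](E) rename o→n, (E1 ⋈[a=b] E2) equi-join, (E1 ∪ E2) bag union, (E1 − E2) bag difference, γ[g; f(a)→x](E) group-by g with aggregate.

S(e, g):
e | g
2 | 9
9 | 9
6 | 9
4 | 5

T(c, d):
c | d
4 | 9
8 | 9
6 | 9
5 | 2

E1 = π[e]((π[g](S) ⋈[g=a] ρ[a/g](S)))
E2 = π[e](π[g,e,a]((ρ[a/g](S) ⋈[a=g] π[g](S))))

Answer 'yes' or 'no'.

E1 per-node cardinality:
  S → 4
  π[g](S) → 4
  S → 4
  ρ[a/g](S) → 4
  (π[g](S) ⋈[g=a] ρ[a/g](S)) → 10
  π[e]((π[g](S) ⋈[g=a] ρ[a/g](S))) → 10
E2 per-node cardinality:
  S → 4
  ρ[a/g](S) → 4
  S → 4
  π[g](S) → 4
  (ρ[a/g](S) ⋈[a=g] π[g](S)) → 10
  π[g,e,a]((ρ[a/g](S) ⋈[a=g] π[g](S))) → 10
  π[e](π[g,e,a]((ρ[a/g](S) ⋈[a=g] π[g](S)))) → 10

E1 and E2 produce the same multiset:
e
2
2
2
4
6
6
6
9
9
9

yes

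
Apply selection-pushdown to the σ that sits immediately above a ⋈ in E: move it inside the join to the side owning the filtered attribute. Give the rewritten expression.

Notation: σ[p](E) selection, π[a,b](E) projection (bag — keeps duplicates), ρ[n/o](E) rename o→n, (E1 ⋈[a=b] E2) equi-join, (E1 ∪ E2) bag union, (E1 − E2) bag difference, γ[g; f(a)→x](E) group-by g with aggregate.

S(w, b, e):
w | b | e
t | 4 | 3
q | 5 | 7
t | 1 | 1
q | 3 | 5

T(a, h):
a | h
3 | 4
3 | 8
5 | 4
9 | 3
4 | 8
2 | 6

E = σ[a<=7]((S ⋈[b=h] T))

σ filters on a, owned by the right side.
E' = (S ⋈[b=h] σ[a<=7](T))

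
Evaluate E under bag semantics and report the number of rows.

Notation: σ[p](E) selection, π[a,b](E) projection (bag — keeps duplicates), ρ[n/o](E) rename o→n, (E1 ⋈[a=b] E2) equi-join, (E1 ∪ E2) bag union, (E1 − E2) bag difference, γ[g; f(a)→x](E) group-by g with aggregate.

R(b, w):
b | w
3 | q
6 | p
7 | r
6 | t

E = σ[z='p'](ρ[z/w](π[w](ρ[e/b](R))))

Subexpression sizes:
  R → 4
  ρ[e/b](R) → 4
  π[w](ρ[e/b](R)) → 4
  ρ[z/w](π[w](ρ[e/b](R))) → 4
  σ[z='p'](ρ[z/w](π[w](ρ[e/b](R)))) → 1

|E| = 1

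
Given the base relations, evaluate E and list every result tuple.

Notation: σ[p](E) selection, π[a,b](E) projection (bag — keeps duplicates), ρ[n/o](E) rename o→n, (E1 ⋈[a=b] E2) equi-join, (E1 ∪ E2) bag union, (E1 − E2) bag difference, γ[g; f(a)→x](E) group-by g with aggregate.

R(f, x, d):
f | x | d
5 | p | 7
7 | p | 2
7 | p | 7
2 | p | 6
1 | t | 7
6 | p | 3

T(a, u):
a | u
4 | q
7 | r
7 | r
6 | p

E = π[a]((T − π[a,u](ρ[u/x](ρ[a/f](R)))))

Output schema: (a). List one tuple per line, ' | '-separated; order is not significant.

Stepwise |·|:
  T → 4
  R → 6
  ρ[a/f](R) → 6
  ρ[u/x](ρ[a/f](R)) → 6
  π[a,u](ρ[u/x](ρ[a/f](R))) → 6
  (T − π[a,u](ρ[u/x](ρ[a/f](R)))) → 3
  π[a]((T − π[a,u](ρ[u/x](ρ[a/f](R))))) → 3

== RESULT ==
a
4
7
7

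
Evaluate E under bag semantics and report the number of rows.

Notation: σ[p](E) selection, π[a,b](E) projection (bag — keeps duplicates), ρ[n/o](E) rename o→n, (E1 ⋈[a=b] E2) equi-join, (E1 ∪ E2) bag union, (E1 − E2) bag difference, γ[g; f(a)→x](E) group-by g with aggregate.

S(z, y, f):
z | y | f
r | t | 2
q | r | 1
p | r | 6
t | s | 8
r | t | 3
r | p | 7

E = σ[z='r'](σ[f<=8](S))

Stepwise |·|:
  S → 6
  σ[f<=8](S) → 6
  σ[z='r'](σ[f<=8](S)) → 3

|E| = 3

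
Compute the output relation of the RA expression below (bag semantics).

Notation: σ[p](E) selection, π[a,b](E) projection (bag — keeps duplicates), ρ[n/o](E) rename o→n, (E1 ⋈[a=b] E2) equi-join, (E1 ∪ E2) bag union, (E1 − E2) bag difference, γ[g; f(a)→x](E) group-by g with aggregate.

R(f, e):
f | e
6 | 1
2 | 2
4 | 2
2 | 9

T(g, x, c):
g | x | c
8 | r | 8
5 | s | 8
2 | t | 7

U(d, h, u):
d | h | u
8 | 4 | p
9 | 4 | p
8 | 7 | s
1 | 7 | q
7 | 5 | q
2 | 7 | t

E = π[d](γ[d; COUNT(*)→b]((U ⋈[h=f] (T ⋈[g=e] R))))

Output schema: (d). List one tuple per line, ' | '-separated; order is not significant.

Subexpression sizes:
  U → 6
  T → 3
  R → 4
  (T ⋈[g=e] R) → 2
  (U ⋈[h=f] (T ⋈[g=e] R)) → 2
  γ[d; COUNT(*)→b]((U ⋈[h=f] (T ⋈[g=e] R))) → 2
  π[d](γ[d; COUNT(*)→b]((U ⋈[h=f] (T ⋈[g=e] R)))) → 2

== RESULT ==
d
8
9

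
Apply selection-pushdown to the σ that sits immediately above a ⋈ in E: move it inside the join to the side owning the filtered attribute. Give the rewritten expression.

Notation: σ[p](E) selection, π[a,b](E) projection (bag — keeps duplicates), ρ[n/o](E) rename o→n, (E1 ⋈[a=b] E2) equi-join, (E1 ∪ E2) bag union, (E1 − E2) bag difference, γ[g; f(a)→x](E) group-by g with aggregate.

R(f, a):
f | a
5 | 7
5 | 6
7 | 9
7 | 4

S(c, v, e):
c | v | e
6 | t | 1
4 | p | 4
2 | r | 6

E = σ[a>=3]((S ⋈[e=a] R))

σ filters on a, owned by the right side.
E' = (S ⋈[e=a] σ[a>=3](R))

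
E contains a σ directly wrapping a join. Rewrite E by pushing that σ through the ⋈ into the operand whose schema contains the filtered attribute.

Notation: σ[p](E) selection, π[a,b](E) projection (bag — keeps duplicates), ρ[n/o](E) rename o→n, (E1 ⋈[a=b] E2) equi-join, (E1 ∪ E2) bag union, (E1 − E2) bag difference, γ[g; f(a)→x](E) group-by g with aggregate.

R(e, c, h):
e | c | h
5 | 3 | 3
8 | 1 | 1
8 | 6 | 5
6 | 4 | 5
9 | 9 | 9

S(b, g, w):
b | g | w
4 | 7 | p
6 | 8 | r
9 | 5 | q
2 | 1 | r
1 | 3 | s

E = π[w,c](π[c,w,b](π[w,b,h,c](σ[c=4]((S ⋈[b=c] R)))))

σ filters on c, owned by the right side.
E' = π[w,c](π[c,w,b](π[w,b,h,c]((S ⋈[b=c] σ[c=4](R)))))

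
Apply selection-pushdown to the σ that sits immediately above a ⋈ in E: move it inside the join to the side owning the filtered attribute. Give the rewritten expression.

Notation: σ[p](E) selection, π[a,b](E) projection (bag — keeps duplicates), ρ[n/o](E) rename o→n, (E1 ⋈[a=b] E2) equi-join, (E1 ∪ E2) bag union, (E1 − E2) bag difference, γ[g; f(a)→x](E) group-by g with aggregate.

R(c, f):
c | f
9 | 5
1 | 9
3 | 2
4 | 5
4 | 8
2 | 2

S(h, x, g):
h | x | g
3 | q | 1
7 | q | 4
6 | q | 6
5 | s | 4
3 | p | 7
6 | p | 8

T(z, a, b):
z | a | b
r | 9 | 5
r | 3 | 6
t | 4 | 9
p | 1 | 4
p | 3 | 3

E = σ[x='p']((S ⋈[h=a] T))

σ filters on x, owned by the left side.
E' = (σ[x='p'](S) ⋈[h=a] T)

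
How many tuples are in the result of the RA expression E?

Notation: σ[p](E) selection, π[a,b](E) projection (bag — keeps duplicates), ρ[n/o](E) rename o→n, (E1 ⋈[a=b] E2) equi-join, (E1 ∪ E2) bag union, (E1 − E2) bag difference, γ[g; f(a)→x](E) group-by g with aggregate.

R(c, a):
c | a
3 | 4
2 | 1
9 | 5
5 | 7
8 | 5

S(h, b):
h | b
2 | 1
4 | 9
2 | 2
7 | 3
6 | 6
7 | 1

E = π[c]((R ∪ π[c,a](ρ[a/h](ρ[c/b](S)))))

Per-node cardinality:
  R → 5
  S → 6
  ρ[c/b](S) → 6
  ρ[a/h](ρ[c/b](S)) → 6
  π[c,a](ρ[a/h](ρ[c/b](S))) → 6
  (R ∪ π[c,a](ρ[a/h](ρ[c/b](S)))) → 11
  π[c]((R ∪ π[c,a](ρ[a/h](ρ[c/b](S))))) → 11

|E| = 11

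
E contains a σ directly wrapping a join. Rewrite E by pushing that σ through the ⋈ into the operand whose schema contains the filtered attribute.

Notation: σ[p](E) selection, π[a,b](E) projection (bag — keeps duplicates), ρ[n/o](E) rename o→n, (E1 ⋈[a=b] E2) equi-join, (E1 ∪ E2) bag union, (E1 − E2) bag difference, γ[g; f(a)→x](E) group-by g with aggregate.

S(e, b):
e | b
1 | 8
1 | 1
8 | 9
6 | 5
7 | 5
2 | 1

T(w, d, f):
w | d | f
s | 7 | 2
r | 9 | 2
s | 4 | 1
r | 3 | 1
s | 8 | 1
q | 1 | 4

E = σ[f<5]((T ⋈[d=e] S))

σ filters on f, owned by the left side.
E' = (σ[f<5](T) ⋈[d=e] S)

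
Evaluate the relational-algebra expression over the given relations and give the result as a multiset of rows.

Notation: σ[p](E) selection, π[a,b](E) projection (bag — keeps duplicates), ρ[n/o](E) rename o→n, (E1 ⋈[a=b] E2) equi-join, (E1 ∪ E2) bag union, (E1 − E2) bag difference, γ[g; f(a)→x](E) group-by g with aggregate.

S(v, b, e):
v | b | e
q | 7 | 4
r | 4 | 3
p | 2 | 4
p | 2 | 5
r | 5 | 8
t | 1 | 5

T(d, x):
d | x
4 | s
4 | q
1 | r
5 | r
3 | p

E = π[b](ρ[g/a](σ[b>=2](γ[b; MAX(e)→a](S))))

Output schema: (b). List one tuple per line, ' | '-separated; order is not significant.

Per-node cardinality:
  S → 6
  γ[b; MAX(e)→a](S) → 5
  σ[b>=2](γ[b; MAX(e)→a](S)) → 4
  ρ[g/a](σ[b>=2](γ[b; MAX(e)→a](S))) → 4
  π[b](ρ[g/a](σ[b>=2](γ[b; MAX(e)→a](S)))) → 4

== RESULT ==
b
2
4
5
7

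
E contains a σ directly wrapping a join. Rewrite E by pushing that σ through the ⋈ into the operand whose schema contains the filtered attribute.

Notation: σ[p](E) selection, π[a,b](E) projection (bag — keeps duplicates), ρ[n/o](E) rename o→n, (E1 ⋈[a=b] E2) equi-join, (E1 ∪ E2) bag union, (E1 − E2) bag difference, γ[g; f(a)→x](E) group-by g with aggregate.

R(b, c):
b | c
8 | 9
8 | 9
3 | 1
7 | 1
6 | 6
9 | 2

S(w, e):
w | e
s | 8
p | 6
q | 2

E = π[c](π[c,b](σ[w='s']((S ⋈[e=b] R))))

σ filters on w, owned by the left side.
E' = π[c](π[c,b]((σ[w='s'](S) ⋈[e=b] R)))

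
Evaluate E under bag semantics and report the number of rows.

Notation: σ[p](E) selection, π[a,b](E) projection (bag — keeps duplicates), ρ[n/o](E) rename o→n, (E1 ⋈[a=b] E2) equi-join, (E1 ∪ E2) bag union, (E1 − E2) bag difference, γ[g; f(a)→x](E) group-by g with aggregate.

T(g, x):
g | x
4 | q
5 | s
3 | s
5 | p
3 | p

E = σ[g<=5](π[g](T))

Stepwise |·|:
  T → 5
  π[g](T) → 5
  σ[g<=5](π[g](T)) → 5

|E| = 5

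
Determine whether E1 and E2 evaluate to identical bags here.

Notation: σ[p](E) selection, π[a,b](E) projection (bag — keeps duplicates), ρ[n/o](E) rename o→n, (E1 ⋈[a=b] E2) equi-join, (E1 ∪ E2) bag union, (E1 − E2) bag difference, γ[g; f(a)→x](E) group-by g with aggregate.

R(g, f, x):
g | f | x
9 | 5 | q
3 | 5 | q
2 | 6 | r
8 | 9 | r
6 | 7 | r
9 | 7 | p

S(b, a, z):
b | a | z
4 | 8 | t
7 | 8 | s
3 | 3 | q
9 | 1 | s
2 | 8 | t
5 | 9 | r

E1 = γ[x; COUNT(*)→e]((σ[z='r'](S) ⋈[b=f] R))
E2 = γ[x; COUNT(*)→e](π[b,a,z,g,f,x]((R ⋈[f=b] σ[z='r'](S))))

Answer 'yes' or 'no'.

E1 subexpression sizes:
  S → 6
  σ[z='r'](S) → 1
  R → 6
  (σ[z='r'](S) ⋈[b=f] R) → 2
  γ[x; COUNT(*)→e]((σ[z='r'](S) ⋈[b=f] R)) → 1
E2 subexpression sizes:
  R → 6
  S → 6
  σ[z='r'](S) → 1
  (R ⋈[f=b] σ[z='r'](S)) → 2
  π[b,a,z,g,f,x]((R ⋈[f=b] σ[z='r'](S))) → 2
  γ[x; COUNT(*)→e](π[b,a,z,g,f,x]((R ⋈[f=b] σ[z='r'](S)))) → 1

E1 and E2 produce the same multiset:
x | e
q | 2

yes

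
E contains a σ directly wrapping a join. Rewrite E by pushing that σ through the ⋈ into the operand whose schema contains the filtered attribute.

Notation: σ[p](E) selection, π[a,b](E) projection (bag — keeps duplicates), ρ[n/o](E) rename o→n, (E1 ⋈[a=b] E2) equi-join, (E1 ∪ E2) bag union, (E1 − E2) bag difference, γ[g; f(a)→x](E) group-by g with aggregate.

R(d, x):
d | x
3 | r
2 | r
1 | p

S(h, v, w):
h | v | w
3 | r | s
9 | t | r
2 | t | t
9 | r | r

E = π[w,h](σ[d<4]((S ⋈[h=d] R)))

σ filters on d, owned by the right side.
E' = π[w,h]((S ⋈[h=d] σ[d<4](R)))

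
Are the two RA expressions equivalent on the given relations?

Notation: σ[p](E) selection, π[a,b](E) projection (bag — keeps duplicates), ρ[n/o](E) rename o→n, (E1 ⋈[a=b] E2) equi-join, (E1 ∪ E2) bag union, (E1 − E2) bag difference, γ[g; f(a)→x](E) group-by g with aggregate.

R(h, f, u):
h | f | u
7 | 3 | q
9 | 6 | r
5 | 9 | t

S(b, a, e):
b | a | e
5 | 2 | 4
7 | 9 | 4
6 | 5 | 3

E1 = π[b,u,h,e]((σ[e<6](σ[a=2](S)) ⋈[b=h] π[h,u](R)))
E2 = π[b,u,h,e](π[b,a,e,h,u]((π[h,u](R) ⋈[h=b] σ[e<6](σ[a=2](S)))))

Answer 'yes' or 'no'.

E1 row counts bottom-up:
  S → 3
  σ[a=2](S) → 1
  σ[e<6](σ[a=2](S)) → 1
  R → 3
  π[h,u](R) → 3
  (σ[e<6](σ[a=2](S)) ⋈[b=h] π[h,u](R)) → 1
  π[b,u,h,e]((σ[e<6](σ[a=2](S)) ⋈[b=h] π[h,u](R))) → 1
E2 row counts bottom-up:
  R → 3
  π[h,u](R) → 3
  S → 3
  σ[a=2](S) → 1
  σ[e<6](σ[a=2](S)) → 1
  (π[h,u](R) ⋈[h=b] σ[e<6](σ[a=2](S))) → 1
  π[b,a,e,h,u]((π[h,u](R) ⋈[h=b] σ[e<6](σ[a=2](S)))) → 1
  π[b,u,h,e](π[b,a,e,h,u]((π[h,u](R) ⋈[h=b] σ[e<6](σ[a=2](S))))) → 1

E1 and E2 produce the same multiset:
b | u | h | e
5 | t | 5 | 4

yes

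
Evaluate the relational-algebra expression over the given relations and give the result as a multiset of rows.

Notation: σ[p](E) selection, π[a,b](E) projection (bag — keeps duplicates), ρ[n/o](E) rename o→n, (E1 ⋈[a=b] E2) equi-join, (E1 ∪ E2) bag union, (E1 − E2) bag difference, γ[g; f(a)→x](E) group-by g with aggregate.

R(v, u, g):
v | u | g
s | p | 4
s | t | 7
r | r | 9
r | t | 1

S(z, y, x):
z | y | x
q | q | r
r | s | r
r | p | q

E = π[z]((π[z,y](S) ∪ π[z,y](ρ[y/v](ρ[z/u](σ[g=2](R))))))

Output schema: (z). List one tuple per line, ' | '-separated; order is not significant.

Row counts bottom-up:
  S → 3
  π[z,y](S) → 3
  R → 4
  σ[g=2](R) → 0
  ρ[z/u](σ[g=2](R)) → 0
  ρ[y/v](ρ[z/u](σ[g=2](R))) → 0
  π[z,y](ρ[y/v](ρ[z/u](σ[g=2](R)))) → 0
  (π[z,y](S) ∪ π[z,y](ρ[y/v](ρ[z/u](σ[g=2](R))))) → 3
  π[z]((π[z,y](S) ∪ π[z,y](ρ[y/v](ρ[z/u](σ[g=2](R)))))) → 3

== RESULT ==
z
q
r
r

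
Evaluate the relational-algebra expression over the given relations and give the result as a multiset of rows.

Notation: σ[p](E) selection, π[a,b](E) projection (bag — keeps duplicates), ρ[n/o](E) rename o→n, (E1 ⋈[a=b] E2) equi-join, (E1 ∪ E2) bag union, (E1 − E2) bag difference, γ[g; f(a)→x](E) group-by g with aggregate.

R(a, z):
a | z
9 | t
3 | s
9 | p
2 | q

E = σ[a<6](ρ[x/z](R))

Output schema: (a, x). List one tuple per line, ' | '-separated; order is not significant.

Per-node cardinality:
  R → 4
  ρ[x/z](R) → 4
  σ[a<6](ρ[x/z](R)) → 2

== RESULT ==
a | x
2 | q
3 | s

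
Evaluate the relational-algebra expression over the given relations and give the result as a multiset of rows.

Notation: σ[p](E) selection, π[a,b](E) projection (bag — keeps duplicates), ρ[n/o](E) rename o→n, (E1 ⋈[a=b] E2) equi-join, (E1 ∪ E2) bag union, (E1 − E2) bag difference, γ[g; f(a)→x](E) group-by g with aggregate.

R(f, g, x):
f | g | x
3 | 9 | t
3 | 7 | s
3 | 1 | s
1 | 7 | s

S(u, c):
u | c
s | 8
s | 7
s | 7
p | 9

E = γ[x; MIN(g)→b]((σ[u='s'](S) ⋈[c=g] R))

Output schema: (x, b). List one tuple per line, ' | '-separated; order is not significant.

Subexpression sizes:
  S → 4
  σ[u='s'](S) → 3
  R → 4
  (σ[u='s'](S) ⋈[c=g] R) → 4
  γ[x; MIN(g)→b]((σ[u='s'](S) ⋈[c=g] R)) → 1

== RESULT ==
x | b
s | 7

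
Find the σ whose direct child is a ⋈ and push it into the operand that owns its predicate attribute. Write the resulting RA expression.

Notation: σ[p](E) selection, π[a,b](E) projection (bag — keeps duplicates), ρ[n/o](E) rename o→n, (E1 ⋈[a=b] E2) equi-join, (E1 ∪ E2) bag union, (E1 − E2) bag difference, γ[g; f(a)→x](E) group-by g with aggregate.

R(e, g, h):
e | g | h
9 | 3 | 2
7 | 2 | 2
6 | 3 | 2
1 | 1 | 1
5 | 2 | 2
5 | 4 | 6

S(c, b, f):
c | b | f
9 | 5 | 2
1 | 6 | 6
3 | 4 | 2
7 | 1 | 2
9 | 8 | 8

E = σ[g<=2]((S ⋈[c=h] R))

σ filters on g, owned by the right side.
E' = (S ⋈[c=h] σ[g<=2](R))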